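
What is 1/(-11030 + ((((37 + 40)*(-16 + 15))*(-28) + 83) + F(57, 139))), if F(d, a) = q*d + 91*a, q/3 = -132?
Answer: -1/18714 ≈ -5.3436e-5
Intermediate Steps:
q = -396 (q = 3*(-132) = -396)
F(d, a) = -396*d + 91*a
1/(-11030 + ((((37 + 40)*(-16 + 15))*(-28) + 83) + F(57, 139))) = 1/(-11030 + ((((37 + 40)*(-16 + 15))*(-28) + 83) + (-396*57 + 91*139))) = 1/(-11030 + (((77*(-1))*(-28) + 83) + (-22572 + 12649))) = 1/(-11030 + ((-77*(-28) + 83) - 9923)) = 1/(-11030 + ((2156 + 83) - 9923)) = 1/(-11030 + (2239 - 9923)) = 1/(-11030 - 7684) = 1/(-18714) = -1/18714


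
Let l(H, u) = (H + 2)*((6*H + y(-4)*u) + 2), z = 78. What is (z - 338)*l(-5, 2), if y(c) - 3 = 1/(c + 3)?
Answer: -18720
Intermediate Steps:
y(c) = 3 + 1/(3 + c) (y(c) = 3 + 1/(c + 3) = 3 + 1/(3 + c))
l(H, u) = (2 + H)*(2 + 2*u + 6*H) (l(H, u) = (H + 2)*((6*H + ((10 + 3*(-4))/(3 - 4))*u) + 2) = (2 + H)*((6*H + ((10 - 12)/(-1))*u) + 2) = (2 + H)*((6*H + (-1*(-2))*u) + 2) = (2 + H)*((6*H + 2*u) + 2) = (2 + H)*((2*u + 6*H) + 2) = (2 + H)*(2 + 2*u + 6*H))
(z - 338)*l(-5, 2) = (78 - 338)*(4 + 4*2 + 6*(-5)² + 14*(-5) + 2*(-5)*2) = -260*(4 + 8 + 6*25 - 70 - 20) = -260*(4 + 8 + 150 - 70 - 20) = -260*72 = -18720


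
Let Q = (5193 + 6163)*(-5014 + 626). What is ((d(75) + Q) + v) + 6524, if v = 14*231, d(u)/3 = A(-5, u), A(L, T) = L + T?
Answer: -49820160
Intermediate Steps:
d(u) = -15 + 3*u (d(u) = 3*(-5 + u) = -15 + 3*u)
Q = -49830128 (Q = 11356*(-4388) = -49830128)
v = 3234
((d(75) + Q) + v) + 6524 = (((-15 + 3*75) - 49830128) + 3234) + 6524 = (((-15 + 225) - 49830128) + 3234) + 6524 = ((210 - 49830128) + 3234) + 6524 = (-49829918 + 3234) + 6524 = -49826684 + 6524 = -49820160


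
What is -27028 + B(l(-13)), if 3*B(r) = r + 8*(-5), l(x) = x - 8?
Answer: -81145/3 ≈ -27048.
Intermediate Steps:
l(x) = -8 + x
B(r) = -40/3 + r/3 (B(r) = (r + 8*(-5))/3 = (r - 40)/3 = (-40 + r)/3 = -40/3 + r/3)
-27028 + B(l(-13)) = -27028 + (-40/3 + (-8 - 13)/3) = -27028 + (-40/3 + (1/3)*(-21)) = -27028 + (-40/3 - 7) = -27028 - 61/3 = -81145/3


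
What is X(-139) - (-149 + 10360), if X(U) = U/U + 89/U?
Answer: -1419279/139 ≈ -10211.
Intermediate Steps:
X(U) = 1 + 89/U
X(-139) - (-149 + 10360) = (89 - 139)/(-139) - (-149 + 10360) = -1/139*(-50) - 1*10211 = 50/139 - 10211 = -1419279/139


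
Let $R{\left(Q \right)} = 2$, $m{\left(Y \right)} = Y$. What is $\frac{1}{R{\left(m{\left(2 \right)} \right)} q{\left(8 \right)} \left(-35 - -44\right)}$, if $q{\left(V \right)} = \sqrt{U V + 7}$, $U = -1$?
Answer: $- \frac{i}{18} \approx - 0.055556 i$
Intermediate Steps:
$q{\left(V \right)} = \sqrt{7 - V}$ ($q{\left(V \right)} = \sqrt{- V + 7} = \sqrt{7 - V}$)
$\frac{1}{R{\left(m{\left(2 \right)} \right)} q{\left(8 \right)} \left(-35 - -44\right)} = \frac{1}{2 \sqrt{7 - 8} \left(-35 - -44\right)} = \frac{1}{2 \sqrt{7 - 8} \left(-35 + 44\right)} = \frac{1}{2 \sqrt{-1} \cdot 9} = \frac{1}{2 i 9} = \frac{1}{18 i} = - \frac{i}{18}$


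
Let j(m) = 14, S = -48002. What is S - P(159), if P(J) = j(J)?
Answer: -48016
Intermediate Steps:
P(J) = 14
S - P(159) = -48002 - 1*14 = -48002 - 14 = -48016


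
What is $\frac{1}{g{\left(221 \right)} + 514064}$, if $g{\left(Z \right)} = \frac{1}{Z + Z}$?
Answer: $\frac{442}{227216289} \approx 1.9453 \cdot 10^{-6}$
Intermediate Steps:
$g{\left(Z \right)} = \frac{1}{2 Z}$
$\frac{1}{g{\left(221 \right)} + 514064} = \frac{1}{\frac{1}{2 \cdot 221} + 514064} = \frac{1}{\frac{1}{2} \cdot \frac{1}{221} + 514064} = \frac{1}{\frac{1}{442} + 514064} = \frac{1}{\frac{227216289}{442}} = \frac{442}{227216289}$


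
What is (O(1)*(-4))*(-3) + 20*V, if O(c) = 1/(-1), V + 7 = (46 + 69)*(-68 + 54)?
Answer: -32352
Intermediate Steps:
V = -1617 (V = -7 + (46 + 69)*(-68 + 54) = -7 + 115*(-14) = -7 - 1610 = -1617)
O(c) = -1
(O(1)*(-4))*(-3) + 20*V = -1*(-4)*(-3) + 20*(-1617) = 4*(-3) - 32340 = -12 - 32340 = -32352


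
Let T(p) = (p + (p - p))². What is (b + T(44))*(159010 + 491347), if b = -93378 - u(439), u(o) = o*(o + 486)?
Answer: -323563663569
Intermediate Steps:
u(o) = o*(486 + o)
T(p) = p² (T(p) = (p + 0)² = p²)
b = -499453 (b = -93378 - 439*(486 + 439) = -93378 - 439*925 = -93378 - 1*406075 = -93378 - 406075 = -499453)
(b + T(44))*(159010 + 491347) = (-499453 + 44²)*(159010 + 491347) = (-499453 + 1936)*650357 = -497517*650357 = -323563663569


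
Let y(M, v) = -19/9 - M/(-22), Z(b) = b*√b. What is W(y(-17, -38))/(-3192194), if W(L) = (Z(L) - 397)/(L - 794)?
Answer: -39303/251836972951 - 571*I*√12562/33242480429532 ≈ -1.5607e-7 - 1.9252e-9*I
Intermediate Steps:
Z(b) = b^(3/2)
y(M, v) = -19/9 + M/22 (y(M, v) = -19*⅑ - M*(-1/22) = -19/9 + M/22)
W(L) = (-397 + L^(3/2))/(-794 + L) (W(L) = (L^(3/2) - 397)/(L - 794) = (-397 + L^(3/2))/(-794 + L))
W(y(-17, -38))/(-3192194) = ((-397 + (-19/9 + (1/22)*(-17))^(3/2))/(-794 + (-19/9 + (1/22)*(-17))))/(-3192194) = ((-397 + (-19/9 - 17/22)^(3/2))/(-794 + (-19/9 - 17/22)))*(-1/3192194) = ((-397 + (-571/198)^(3/2))/(-794 - 571/198))*(-1/3192194) = ((-397 - 571*I*√12562/13068)/(-157783/198))*(-1/3192194) = -198*(-397 - 571*I*√12562/13068)/157783*(-1/3192194) = (78606/157783 + 571*I*√12562/10413678)*(-1/3192194) = -39303/251836972951 - 571*I*√12562/33242480429532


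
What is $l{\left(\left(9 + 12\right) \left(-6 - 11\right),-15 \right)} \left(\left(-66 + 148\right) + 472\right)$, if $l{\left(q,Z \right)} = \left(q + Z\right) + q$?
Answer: $-403866$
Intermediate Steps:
$l{\left(q,Z \right)} = Z + 2 q$ ($l{\left(q,Z \right)} = \left(Z + q\right) + q = Z + 2 q$)
$l{\left(\left(9 + 12\right) \left(-6 - 11\right),-15 \right)} \left(\left(-66 + 148\right) + 472\right) = \left(-15 + 2 \left(9 + 12\right) \left(-6 - 11\right)\right) \left(\left(-66 + 148\right) + 472\right) = \left(-15 + 2 \cdot 21 \left(-17\right)\right) \left(82 + 472\right) = \left(-15 + 2 \left(-357\right)\right) 554 = \left(-15 - 714\right) 554 = \left(-729\right) 554 = -403866$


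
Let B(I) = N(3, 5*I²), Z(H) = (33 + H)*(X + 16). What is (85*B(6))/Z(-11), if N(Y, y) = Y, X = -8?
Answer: 255/176 ≈ 1.4489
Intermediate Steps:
Z(H) = 264 + 8*H (Z(H) = (33 + H)*(-8 + 16) = (33 + H)*8 = 264 + 8*H)
B(I) = 3
(85*B(6))/Z(-11) = (85*3)/(264 + 8*(-11)) = 255/(264 - 88) = 255/176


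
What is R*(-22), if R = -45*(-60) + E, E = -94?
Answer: -57332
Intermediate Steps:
R = 2606 (R = -45*(-60) - 94 = 2700 - 94 = 2606)
R*(-22) = 2606*(-22) = -57332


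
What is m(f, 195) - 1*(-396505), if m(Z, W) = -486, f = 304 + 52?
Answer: 396019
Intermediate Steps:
f = 356
m(f, 195) - 1*(-396505) = -486 - 1*(-396505) = -486 + 396505 = 396019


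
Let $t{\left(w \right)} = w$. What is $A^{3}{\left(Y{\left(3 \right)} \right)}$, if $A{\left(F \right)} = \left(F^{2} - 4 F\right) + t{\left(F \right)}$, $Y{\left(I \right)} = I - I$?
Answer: $0$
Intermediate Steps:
$Y{\left(I \right)} = 0$
$A{\left(F \right)} = F^{2} - 3 F$ ($A{\left(F \right)} = \left(F^{2} - 4 F\right) + F = F^{2} - 3 F$)
$A^{3}{\left(Y{\left(3 \right)} \right)} = \left(0 \left(-3 + 0\right)\right)^{3} = \left(0 \left(-3\right)\right)^{3} = 0^{3} = 0$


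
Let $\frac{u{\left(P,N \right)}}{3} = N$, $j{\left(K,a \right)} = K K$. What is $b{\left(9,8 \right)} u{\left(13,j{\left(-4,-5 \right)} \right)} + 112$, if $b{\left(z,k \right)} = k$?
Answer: $496$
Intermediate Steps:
$j{\left(K,a \right)} = K^{2}$
$u{\left(P,N \right)} = 3 N$
$b{\left(9,8 \right)} u{\left(13,j{\left(-4,-5 \right)} \right)} + 112 = 8 \cdot 3 \left(-4\right)^{2} + 112 = 8 \cdot 3 \cdot 16 + 112 = 8 \cdot 48 + 112 = 384 + 112 = 496$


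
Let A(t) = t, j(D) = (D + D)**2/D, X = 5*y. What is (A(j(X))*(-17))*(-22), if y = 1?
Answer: 7480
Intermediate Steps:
X = 5 (X = 5*1 = 5)
j(D) = 4*D (j(D) = (2*D)**2/D = (4*D**2)/D = 4*D)
(A(j(X))*(-17))*(-22) = ((4*5)*(-17))*(-22) = (20*(-17))*(-22) = -340*(-22) = 7480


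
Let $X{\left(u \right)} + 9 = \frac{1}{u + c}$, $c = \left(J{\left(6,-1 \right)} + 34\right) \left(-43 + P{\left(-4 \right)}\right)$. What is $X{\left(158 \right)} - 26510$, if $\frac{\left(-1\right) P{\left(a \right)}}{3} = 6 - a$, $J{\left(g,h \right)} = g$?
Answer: $- \frac{73245479}{2762} \approx -26519.0$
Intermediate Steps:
$P{\left(a \right)} = -18 + 3 a$ ($P{\left(a \right)} = - 3 \left(6 - a\right) = -18 + 3 a$)
$c = -2920$ ($c = \left(6 + 34\right) \left(-43 + \left(-18 + 3 \left(-4\right)\right)\right) = 40 \left(-43 - 30\right) = 40 \left(-73\right) = -2920$)
$X{\left(u \right)} = -9 + \frac{1}{-2920 + u}$ ($X{\left(u \right)} = -9 + \frac{1}{u - 2920} = -9 + \frac{1}{-2920 + u}$)
$X{\left(158 \right)} - 26510 = \frac{26281 - 1422}{-2920 + 158} - 26510 = \frac{26281 - 1422}{-2762} - 26510 = \left(- \frac{1}{2762}\right) 24859 - 26510 = - \frac{24859}{2762} - 26510 = - \frac{73245479}{2762}$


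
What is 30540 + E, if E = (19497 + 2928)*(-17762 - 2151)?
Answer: -446518485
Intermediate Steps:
E = -446549025 (E = 22425*(-19913) = -446549025)
30540 + E = 30540 - 446549025 = -446518485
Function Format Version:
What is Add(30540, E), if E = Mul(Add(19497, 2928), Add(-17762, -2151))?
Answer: -446518485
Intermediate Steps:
E = -446549025 (E = Mul(22425, -19913) = -446549025)
Add(30540, E) = Add(30540, -446549025) = -446518485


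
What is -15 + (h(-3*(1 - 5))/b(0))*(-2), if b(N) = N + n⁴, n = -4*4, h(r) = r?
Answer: -122883/8192 ≈ -15.000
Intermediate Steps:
n = -16
b(N) = 65536 + N (b(N) = N + (-16)⁴ = N + 65536 = 65536 + N)
-15 + (h(-3*(1 - 5))/b(0))*(-2) = -15 + ((-3*(1 - 5))/(65536 + 0))*(-2) = -15 + (-3*(-4)/65536)*(-2) = -15 + (12*(1/65536))*(-2) = -15 + (3/16384)*(-2) = -15 - 3/8192 = -122883/8192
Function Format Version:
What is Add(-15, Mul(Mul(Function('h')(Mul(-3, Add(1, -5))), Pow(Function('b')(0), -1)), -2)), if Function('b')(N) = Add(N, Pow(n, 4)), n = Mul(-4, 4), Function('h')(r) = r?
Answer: Rational(-122883, 8192) ≈ -15.000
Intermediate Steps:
n = -16
Function('b')(N) = Add(65536, N) (Function('b')(N) = Add(N, Pow(-16, 4)) = Add(N, 65536) = Add(65536, N))
Add(-15, Mul(Mul(Function('h')(Mul(-3, Add(1, -5))), Pow(Function('b')(0), -1)), -2)) = Add(-15, Mul(Mul(Mul(-3, Add(1, -5)), Pow(Add(65536, 0), -1)), -2)) = Add(-15, Mul(Mul(Mul(-3, -4), Pow(65536, -1)), -2)) = Add(-15, Mul(Mul(12, Rational(1, 65536)), -2)) = Add(-15, Mul(Rational(3, 16384), -2)) = Add(-15, Rational(-3, 8192)) = Rational(-122883, 8192)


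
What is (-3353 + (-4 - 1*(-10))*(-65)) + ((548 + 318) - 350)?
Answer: -3227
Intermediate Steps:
(-3353 + (-4 - 1*(-10))*(-65)) + ((548 + 318) - 350) = (-3353 + (-4 + 10)*(-65)) + (866 - 350) = (-3353 + 6*(-65)) + 516 = (-3353 - 390) + 516 = -3743 + 516 = -3227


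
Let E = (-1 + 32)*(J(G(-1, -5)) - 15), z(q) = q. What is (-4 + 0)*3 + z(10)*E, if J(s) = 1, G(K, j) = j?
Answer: -4352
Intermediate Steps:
E = -434 (E = (-1 + 32)*(1 - 15) = 31*(-14) = -434)
(-4 + 0)*3 + z(10)*E = (-4 + 0)*3 + 10*(-434) = -4*3 - 4340 = -12 - 4340 = -4352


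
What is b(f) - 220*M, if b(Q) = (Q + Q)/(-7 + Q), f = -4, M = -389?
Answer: 941388/11 ≈ 85581.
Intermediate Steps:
b(Q) = 2*Q/(-7 + Q) (b(Q) = (2*Q)/(-7 + Q) = 2*Q/(-7 + Q))
b(f) - 220*M = 2*(-4)/(-7 - 4) - 220*(-389) = 2*(-4)/(-11) + 85580 = 2*(-4)*(-1/11) + 85580 = 8/11 + 85580 = 941388/11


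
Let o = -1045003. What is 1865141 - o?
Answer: 2910144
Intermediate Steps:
1865141 - o = 1865141 - 1*(-1045003) = 1865141 + 1045003 = 2910144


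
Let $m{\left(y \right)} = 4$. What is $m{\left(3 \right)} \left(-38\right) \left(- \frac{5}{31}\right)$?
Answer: $\frac{760}{31} \approx 24.516$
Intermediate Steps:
$m{\left(3 \right)} \left(-38\right) \left(- \frac{5}{31}\right) = 4 \left(-38\right) \left(- \frac{5}{31}\right) = - 152 \left(\left(-5\right) \frac{1}{31}\right) = \left(-152\right) \left(- \frac{5}{31}\right) = \frac{760}{31}$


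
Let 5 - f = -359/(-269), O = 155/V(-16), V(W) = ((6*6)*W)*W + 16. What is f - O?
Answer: 9061057/2483408 ≈ 3.6486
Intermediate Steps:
V(W) = 16 + 36*W² (V(W) = (36*W)*W + 16 = 36*W² + 16 = 16 + 36*W²)
O = 155/9232 (O = 155/(16 + 36*(-16)²) = 155/(16 + 36*256) = 155/(16 + 9216) = 155/9232 ≈ 0.016789)
f = 986/269 (f = 5 - (-359)/(-269) = 5 - (-359)*(-1)/269 = 5 - 1*359/269 = 5 - 359/269 = 986/269 ≈ 3.6654)
f - O = 986/269 - 1*155/9232 = 986/269 - 155/9232 = 9061057/2483408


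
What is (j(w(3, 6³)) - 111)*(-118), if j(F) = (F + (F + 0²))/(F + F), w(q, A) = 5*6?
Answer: 12980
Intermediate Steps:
w(q, A) = 30
j(F) = 1 (j(F) = (F + (F + 0))/((2*F)) = (F + F)*(1/(2*F)) = (2*F)*(1/(2*F)) = 1)
(j(w(3, 6³)) - 111)*(-118) = (1 - 111)*(-118) = -110*(-118) = 12980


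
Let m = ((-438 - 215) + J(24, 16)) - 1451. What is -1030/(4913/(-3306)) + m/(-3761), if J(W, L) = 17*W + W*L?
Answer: 12813327836/18477793 ≈ 693.44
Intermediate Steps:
J(W, L) = 17*W + L*W
m = -1312 (m = ((-438 - 215) + 24*(17 + 16)) - 1451 = (-653 + 24*33) - 1451 = (-653 + 792) - 1451 = 139 - 1451 = -1312)
-1030/(4913/(-3306)) + m/(-3761) = -1030/(4913/(-3306)) - 1312/(-3761) = -1030/(4913*(-1/3306)) - 1312*(-1/3761) = -1030/(-4913/3306) + 1312/3761 = -1030*(-3306/4913) + 1312/3761 = 3405180/4913 + 1312/3761 = 12813327836/18477793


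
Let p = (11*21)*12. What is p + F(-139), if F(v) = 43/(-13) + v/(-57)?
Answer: 2053408/741 ≈ 2771.1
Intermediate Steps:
F(v) = -43/13 - v/57 (F(v) = 43*(-1/13) + v*(-1/57) = -43/13 - v/57)
p = 2772 (p = 231*12 = 2772)
p + F(-139) = 2772 + (-43/13 - 1/57*(-139)) = 2772 + (-43/13 + 139/57) = 2772 - 644/741 = 2053408/741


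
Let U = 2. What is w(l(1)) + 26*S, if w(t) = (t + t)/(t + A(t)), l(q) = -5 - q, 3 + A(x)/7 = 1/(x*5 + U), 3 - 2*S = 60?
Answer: -80721/109 ≈ -740.56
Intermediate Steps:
S = -57/2 (S = 3/2 - ½*60 = 3/2 - 30 = -57/2 ≈ -28.500)
A(x) = -21 + 7/(2 + 5*x) (A(x) = -21 + 7/(x*5 + 2) = -21 + 7/(5*x + 2) = -21 + 7/(2 + 5*x))
w(t) = 2*t/(t + 35*(-1 - 3*t)/(2 + 5*t)) (w(t) = (t + t)/(t + 35*(-1 - 3*t)/(2 + 5*t)) = (2*t)/(t + 35*(-1 - 3*t)/(2 + 5*t)) = 2*t/(t + 35*(-1 - 3*t)/(2 + 5*t)))
w(l(1)) + 26*S = 2*(-5 - 1*1)*(2 + 5*(-5 - 1*1))/(-35 - 103*(-5 - 1*1) + 5*(-5 - 1*1)²) + 26*(-57/2) = 2*(-5 - 1)*(2 + 5*(-5 - 1))/(-35 - 103*(-5 - 1) + 5*(-5 - 1)²) - 741 = 2*(-6)*(2 + 5*(-6))/(-35 - 103*(-6) + 5*(-6)²) - 741 = 2*(-6)*(2 - 30)/(-35 + 618 + 5*36) - 741 = 2*(-6)*(-28)/(-35 + 618 + 180) - 741 = 2*(-6)*(-28)/763 - 741 = 2*(-6)*(1/763)*(-28) - 741 = 48/109 - 741 = -80721/109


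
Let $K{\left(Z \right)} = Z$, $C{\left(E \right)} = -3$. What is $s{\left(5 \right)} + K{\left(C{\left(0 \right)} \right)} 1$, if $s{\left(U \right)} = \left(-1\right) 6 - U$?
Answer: $-14$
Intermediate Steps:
$s{\left(U \right)} = -6 - U$
$s{\left(5 \right)} + K{\left(C{\left(0 \right)} \right)} 1 = \left(-6 - 5\right) - 3 = -11 - 3 = -14$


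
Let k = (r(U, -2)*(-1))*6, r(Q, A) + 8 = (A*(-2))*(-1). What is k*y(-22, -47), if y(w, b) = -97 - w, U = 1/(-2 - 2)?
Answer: -5400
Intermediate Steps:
U = -¼ (U = 1/(-4) = -¼ ≈ -0.25000)
r(Q, A) = -8 + 2*A (r(Q, A) = -8 + (A*(-2))*(-1) = -8 - 2*A*(-1) = -8 + 2*A)
k = 72 (k = ((-8 + 2*(-2))*(-1))*6 = ((-8 - 4)*(-1))*6 = -12*(-1)*6 = 12*6 = 72)
k*y(-22, -47) = 72*(-97 - 1*(-22)) = 72*(-97 + 22) = 72*(-75) = -5400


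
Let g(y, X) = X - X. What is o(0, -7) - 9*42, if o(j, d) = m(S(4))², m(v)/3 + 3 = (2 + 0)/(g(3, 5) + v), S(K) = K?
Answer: -1287/4 ≈ -321.75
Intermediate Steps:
g(y, X) = 0
m(v) = -9 + 6/v (m(v) = -9 + 3*((2 + 0)/(0 + v)) = -9 + 3*(2/v) = -9 + 6/v)
o(j, d) = 225/4 (o(j, d) = (-9 + 6/4)² = (-9 + 6*(¼))² = (-9 + 3/2)² = (-15/2)² = 225/4)
o(0, -7) - 9*42 = 225/4 - 9*42 = 225/4 - 378 = -1287/4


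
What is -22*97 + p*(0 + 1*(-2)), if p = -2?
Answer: -2130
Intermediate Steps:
-22*97 + p*(0 + 1*(-2)) = -22*97 - 2*(0 + 1*(-2)) = -2134 - 2*(0 - 2) = -2134 - 2*(-2) = -2134 + 4 = -2130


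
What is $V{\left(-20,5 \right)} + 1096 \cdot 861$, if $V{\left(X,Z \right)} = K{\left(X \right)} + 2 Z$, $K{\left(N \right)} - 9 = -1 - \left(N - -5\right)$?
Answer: $943689$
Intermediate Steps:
$K{\left(N \right)} = 3 - N$ ($K{\left(N \right)} = 9 - \left(1 + 5 + N\right) = 9 - \left(6 + N\right) = 3 - N$)
$V{\left(X,Z \right)} = 3 - X + 2 Z$ ($V{\left(X,Z \right)} = \left(3 - X\right) + 2 Z = 3 - X + 2 Z$)
$V{\left(-20,5 \right)} + 1096 \cdot 861 = \left(3 - -20 + 2 \cdot 5\right) + 1096 \cdot 861 = \left(3 + 20 + 10\right) + 943656 = 33 + 943656 = 943689$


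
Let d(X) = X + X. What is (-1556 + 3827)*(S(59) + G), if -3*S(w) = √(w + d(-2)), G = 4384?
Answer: 9956064 - 757*√55 ≈ 9.9504e+6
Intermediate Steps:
d(X) = 2*X
S(w) = -√(-4 + w)/3 (S(w) = -√(w + 2*(-2))/3 = -√(w - 4)/3 = -√(-4 + w)/3)
(-1556 + 3827)*(S(59) + G) = (-1556 + 3827)*(-√(-4 + 59)/3 + 4384) = 2271*(-√55/3 + 4384) = 2271*(4384 - √55/3) = 9956064 - 757*√55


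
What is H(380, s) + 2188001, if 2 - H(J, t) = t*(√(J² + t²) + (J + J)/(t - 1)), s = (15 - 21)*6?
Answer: 80928751/37 + 144*√9106 ≈ 2.2010e+6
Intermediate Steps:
s = -36 (s = -6*6 = -36)
H(J, t) = 2 - t*(√(J² + t²) + 2*J/(-1 + t)) (H(J, t) = 2 - t*(√(J² + t²) + (J + J)/(t - 1)) = 2 - t*(√(J² + t²) + (2*J)/(-1 + t)) = 2 - t*(√(J² + t²) + 2*J/(-1 + t)))
H(380, s) + 2188001 = (-2 + 2*(-36) - 36*√(380² + (-36)²) - 1*(-36)²*√(380² + (-36)²) - 2*380*(-36))/(-1 - 36) + 2188001 = (-2 - 72 - 36*√(144400 + 1296) - 1*1296*√(144400 + 1296) + 27360)/(-37) + 2188001 = -(-2 - 72 - 144*√9106 - 1*1296*√145696 + 27360)/37 + 2188001 = -(-2 - 72 - 144*√9106 - 1*1296*4*√9106 + 27360)/37 + 2188001 = -(-2 - 72 - 144*√9106 - 5184*√9106 + 27360)/37 + 2188001 = -(27286 - 5328*√9106)/37 + 2188001 = (-27286/37 + 144*√9106) + 2188001 = 80928751/37 + 144*√9106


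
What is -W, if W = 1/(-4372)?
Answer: 1/4372 ≈ 0.00022873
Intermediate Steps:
W = -1/4372 ≈ -0.00022873
-W = -1*(-1/4372) = 1/4372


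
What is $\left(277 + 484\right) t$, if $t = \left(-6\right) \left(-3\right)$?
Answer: $13698$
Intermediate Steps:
$t = 18$
$\left(277 + 484\right) t = \left(277 + 484\right) 18 = 761 \cdot 18 = 13698$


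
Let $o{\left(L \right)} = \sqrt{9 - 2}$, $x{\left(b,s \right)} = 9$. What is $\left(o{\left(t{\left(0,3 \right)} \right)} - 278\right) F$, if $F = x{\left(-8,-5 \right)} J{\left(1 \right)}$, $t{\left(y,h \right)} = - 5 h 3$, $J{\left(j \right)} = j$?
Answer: $-2502 + 9 \sqrt{7} \approx -2478.2$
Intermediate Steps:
$t{\left(y,h \right)} = - 15 h$
$o{\left(L \right)} = \sqrt{7}$
$F = 9$ ($F = 9 \cdot 1 = 9$)
$\left(o{\left(t{\left(0,3 \right)} \right)} - 278\right) F = \left(\sqrt{7} - 278\right) 9 = \left(-278 + \sqrt{7}\right) 9 = -2502 + 9 \sqrt{7}$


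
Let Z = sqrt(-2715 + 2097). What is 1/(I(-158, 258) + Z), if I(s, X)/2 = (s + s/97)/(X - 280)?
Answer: 8260714/471670229 - 1138489*I*sqrt(618)/943340458 ≈ 0.017514 - 0.030002*I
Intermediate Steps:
I(s, X) = 196*s/(97*(-280 + X)) (I(s, X) = 2*((s + s/97)/(X - 280)) = 2*((s + s*(1/97))/(-280 + X)) = 2*((s + s/97)/(-280 + X)) = 2*((98*s/97)/(-280 + X)) = 2*(98*s/(97*(-280 + X))) = 196*s/(97*(-280 + X)))
Z = I*sqrt(618) (Z = sqrt(-618) = I*sqrt(618) ≈ 24.86*I)
1/(I(-158, 258) + Z) = 1/((196/97)*(-158)/(-280 + 258) + I*sqrt(618)) = 1/((196/97)*(-158)/(-22) + I*sqrt(618)) = 1/((196/97)*(-158)*(-1/22) + I*sqrt(618)) = 1/(15484/1067 + I*sqrt(618))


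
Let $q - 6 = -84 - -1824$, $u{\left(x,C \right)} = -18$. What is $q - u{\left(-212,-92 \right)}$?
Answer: $1764$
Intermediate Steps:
$q = 1746$ ($q = 6 - -1740 = 6 + \left(-84 + 1824\right) = 6 + 1740 = 1746$)
$q - u{\left(-212,-92 \right)} = 1746 - -18 = 1746 + 18 = 1764$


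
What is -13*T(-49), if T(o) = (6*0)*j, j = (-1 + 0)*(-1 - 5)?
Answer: 0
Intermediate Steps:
j = 6 (j = -1*(-6) = 6)
T(o) = 0 (T(o) = (6*0)*6 = 0*6 = 0)
-13*T(-49) = -13*0 = 0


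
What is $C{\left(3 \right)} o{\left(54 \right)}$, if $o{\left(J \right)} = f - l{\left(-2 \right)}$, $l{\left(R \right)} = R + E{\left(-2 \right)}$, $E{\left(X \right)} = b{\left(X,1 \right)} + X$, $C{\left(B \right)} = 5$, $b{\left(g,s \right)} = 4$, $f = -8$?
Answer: $-40$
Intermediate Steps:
$E{\left(X \right)} = 4 + X$
$l{\left(R \right)} = 2 + R$ ($l{\left(R \right)} = R + \left(4 - 2\right) = R + 2 = 2 + R$)
$o{\left(J \right)} = -8$ ($o{\left(J \right)} = -8 - \left(2 - 2\right) = -8 - 0 = -8 + 0 = -8$)
$C{\left(3 \right)} o{\left(54 \right)} = 5 \left(-8\right) = -40$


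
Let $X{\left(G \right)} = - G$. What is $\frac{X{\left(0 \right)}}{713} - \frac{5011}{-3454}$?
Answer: $\frac{5011}{3454} \approx 1.4508$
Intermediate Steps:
$\frac{X{\left(0 \right)}}{713} - \frac{5011}{-3454} = \frac{\left(-1\right) 0}{713} - \frac{5011}{-3454} = 0 \cdot \frac{1}{713} - - \frac{5011}{3454} = 0 + \frac{5011}{3454} = \frac{5011}{3454}$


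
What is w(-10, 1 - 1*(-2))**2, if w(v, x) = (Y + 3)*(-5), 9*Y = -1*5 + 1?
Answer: 13225/81 ≈ 163.27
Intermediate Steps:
Y = -4/9 (Y = (-1*5 + 1)/9 = (-5 + 1)/9 = (1/9)*(-4) = -4/9 ≈ -0.44444)
w(v, x) = -115/9 (w(v, x) = (-4/9 + 3)*(-5) = (23/9)*(-5) = -115/9)
w(-10, 1 - 1*(-2))**2 = (-115/9)**2 = 13225/81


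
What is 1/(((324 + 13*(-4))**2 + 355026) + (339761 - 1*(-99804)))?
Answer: 1/868575 ≈ 1.1513e-6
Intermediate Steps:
1/(((324 + 13*(-4))**2 + 355026) + (339761 - 1*(-99804))) = 1/(((324 - 52)**2 + 355026) + (339761 + 99804)) = 1/((272**2 + 355026) + 439565) = 1/((73984 + 355026) + 439565) = 1/(429010 + 439565) = 1/868575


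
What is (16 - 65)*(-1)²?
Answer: -49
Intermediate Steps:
(16 - 65)*(-1)² = -49*1 = -49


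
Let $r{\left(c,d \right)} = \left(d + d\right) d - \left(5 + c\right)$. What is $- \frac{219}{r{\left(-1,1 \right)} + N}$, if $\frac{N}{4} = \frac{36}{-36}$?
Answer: $\frac{73}{2} \approx 36.5$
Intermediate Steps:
$N = -4$ ($N = 4 \frac{36}{-36} = 4 \cdot 36 \left(- \frac{1}{36}\right) = 4 \left(-1\right) = -4$)
$r{\left(c,d \right)} = -5 - c + 2 d^{2}$ ($r{\left(c,d \right)} = 2 d d - \left(5 + c\right) = 2 d^{2} - \left(5 + c\right) = -5 - c + 2 d^{2}$)
$- \frac{219}{r{\left(-1,1 \right)} + N} = - \frac{219}{\left(-5 - -1 + 2 \cdot 1^{2}\right) - 4} = - \frac{219}{\left(-5 + 1 + 2 \cdot 1\right) - 4} = - \frac{219}{\left(-5 + 1 + 2\right) - 4} = - \frac{219}{-2 - 4} = - \frac{219}{-6} = \left(-219\right) \left(- \frac{1}{6}\right) = \frac{73}{2}$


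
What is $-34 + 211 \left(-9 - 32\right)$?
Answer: $-8685$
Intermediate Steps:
$-34 + 211 \left(-9 - 32\right) = -34 + 211 \left(-41\right) = -34 - 8651 = -8685$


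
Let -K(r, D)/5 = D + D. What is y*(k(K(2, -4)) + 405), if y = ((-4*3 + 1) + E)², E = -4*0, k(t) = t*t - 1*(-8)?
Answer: 243573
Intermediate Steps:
K(r, D) = -10*D (K(r, D) = -5*(D + D) = -10*D)
k(t) = 8 + t² (k(t) = t² + 8 = 8 + t²)
E = 0
y = 121 (y = ((-4*3 + 1) + 0)² = ((-12 + 1) + 0)² = (-11 + 0)² = (-11)² = 121)
y*(k(K(2, -4)) + 405) = 121*((8 + (-10*(-4))²) + 405) = 121*((8 + 40²) + 405) = 121*((8 + 1600) + 405) = 121*(1608 + 405) = 121*2013 = 243573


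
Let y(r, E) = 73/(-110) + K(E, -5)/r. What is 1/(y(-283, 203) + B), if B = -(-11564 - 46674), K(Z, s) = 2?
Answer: 31130/1812928061 ≈ 1.7171e-5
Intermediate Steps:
y(r, E) = -73/110 + 2/r (y(r, E) = 73/(-110) + 2/r = 73*(-1/110) + 2/r = -73/110 + 2/r)
B = 58238 (B = -1*(-58238) = 58238)
1/(y(-283, 203) + B) = 1/((-73/110 + 2/(-283)) + 58238) = 1/((-73/110 + 2*(-1/283)) + 58238) = 1/((-73/110 - 2/283) + 58238) = 1/(-20879/31130 + 58238) = 1/(1812928061/31130) = 31130/1812928061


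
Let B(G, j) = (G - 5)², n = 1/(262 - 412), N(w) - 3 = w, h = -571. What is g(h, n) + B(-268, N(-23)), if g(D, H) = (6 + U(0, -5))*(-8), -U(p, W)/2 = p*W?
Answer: 74481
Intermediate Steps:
N(w) = 3 + w
U(p, W) = -2*W*p (U(p, W) = -2*p*W = -2*W*p)
n = -1/150 (n = 1/(-150) = -1/150 ≈ -0.0066667)
g(D, H) = -48 (g(D, H) = (6 - 2*(-5)*0)*(-8) = (6 + 0)*(-8) = 6*(-8) = -48)
B(G, j) = (-5 + G)²
g(h, n) + B(-268, N(-23)) = -48 + (-5 - 268)² = -48 + (-273)² = -48 + 74529 = 74481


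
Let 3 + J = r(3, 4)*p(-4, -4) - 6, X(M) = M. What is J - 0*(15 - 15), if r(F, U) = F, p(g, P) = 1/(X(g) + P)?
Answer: -75/8 ≈ -9.3750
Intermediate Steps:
p(g, P) = 1/(P + g) (p(g, P) = 1/(g + P) = 1/(P + g))
J = -75/8 (J = -3 + (3/(-4 - 4) - 6) = -3 + (3/(-8) - 6) = -3 + (3*(-⅛) - 6) = -3 + (-3/8 - 6) = -3 - 51/8 = -75/8 ≈ -9.3750)
J - 0*(15 - 15) = -75/8 - 0*(15 - 15) = -75/8 - 0*0 = -75/8 - 1*0 = -75/8 + 0 = -75/8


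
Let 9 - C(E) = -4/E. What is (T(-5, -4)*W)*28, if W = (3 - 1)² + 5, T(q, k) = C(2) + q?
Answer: 1512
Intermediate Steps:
C(E) = 9 + 4/E (C(E) = 9 - (-4)/E = 9 + 4/E)
T(q, k) = 11 + q (T(q, k) = (9 + 4/2) + q = (9 + 4*(½)) + q = (9 + 2) + q = 11 + q)
W = 9 (W = 2² + 5 = 4 + 5 = 9)
(T(-5, -4)*W)*28 = ((11 - 5)*9)*28 = (6*9)*28 = 54*28 = 1512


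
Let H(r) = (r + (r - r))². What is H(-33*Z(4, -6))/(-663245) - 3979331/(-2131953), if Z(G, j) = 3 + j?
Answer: 238034192522/128546106135 ≈ 1.8517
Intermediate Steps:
H(r) = r² (H(r) = (r + 0)² = r²)
H(-33*Z(4, -6))/(-663245) - 3979331/(-2131953) = (-33*(3 - 6))²/(-663245) - 3979331/(-2131953) = (-33*(-3))²*(-1/663245) - 3979331*(-1/2131953) = 99²*(-1/663245) + 3979331/2131953 = 9801*(-1/663245) + 3979331/2131953 = -891/60295 + 3979331/2131953 = 238034192522/128546106135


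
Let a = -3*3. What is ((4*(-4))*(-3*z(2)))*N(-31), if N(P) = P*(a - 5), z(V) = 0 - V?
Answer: -41664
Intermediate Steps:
z(V) = -V
a = -9
N(P) = -14*P (N(P) = P*(-9 - 5) = P*(-14) = -14*P)
((4*(-4))*(-3*z(2)))*N(-31) = ((4*(-4))*(-(-3)*2))*(-14*(-31)) = -(-48)*(-2)*434 = -16*6*434 = -96*434 = -41664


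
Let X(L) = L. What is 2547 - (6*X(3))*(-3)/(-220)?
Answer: 280143/110 ≈ 2546.8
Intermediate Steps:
2547 - (6*X(3))*(-3)/(-220) = 2547 - (6*3)*(-3)/(-220) = 2547 - 18*(-3)*(-1)/220 = 2547 - (-54)*(-1)/220 = 2547 - 1*27/110 = 2547 - 27/110 = 280143/110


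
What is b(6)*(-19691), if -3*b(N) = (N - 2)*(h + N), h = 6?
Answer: 315056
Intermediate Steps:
b(N) = -(-2 + N)*(6 + N)/3 (b(N) = -(N - 2)*(6 + N)/3 = -(-2 + N)*(6 + N)/3)
b(6)*(-19691) = (4 - 4/3*6 - ⅓*6²)*(-19691) = (4 - 8 - ⅓*36)*(-19691) = (4 - 8 - 12)*(-19691) = -16*(-19691) = 315056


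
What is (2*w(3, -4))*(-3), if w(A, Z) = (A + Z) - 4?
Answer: 30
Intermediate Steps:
w(A, Z) = -4 + A + Z
(2*w(3, -4))*(-3) = (2*(-4 + 3 - 4))*(-3) = (2*(-5))*(-3) = -10*(-3) = 30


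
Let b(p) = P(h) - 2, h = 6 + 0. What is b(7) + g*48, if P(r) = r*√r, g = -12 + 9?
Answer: -146 + 6*√6 ≈ -131.30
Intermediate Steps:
h = 6
g = -3
P(r) = r^(3/2)
b(p) = -2 + 6*√6 (b(p) = 6^(3/2) - 2 = 6*√6 - 2 = -2 + 6*√6)
b(7) + g*48 = (-2 + 6*√6) - 3*48 = (-2 + 6*√6) - 144 = -146 + 6*√6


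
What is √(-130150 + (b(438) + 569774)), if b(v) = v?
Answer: 43*√238 ≈ 663.37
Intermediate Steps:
√(-130150 + (b(438) + 569774)) = √(-130150 + (438 + 569774)) = √(-130150 + 570212) = √440062 = 43*√238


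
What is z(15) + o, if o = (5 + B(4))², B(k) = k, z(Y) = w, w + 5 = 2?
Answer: 78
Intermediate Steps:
w = -3 (w = -5 + 2 = -3)
z(Y) = -3
o = 81 (o = (5 + 4)² = 9² = 81)
z(15) + o = -3 + 81 = 78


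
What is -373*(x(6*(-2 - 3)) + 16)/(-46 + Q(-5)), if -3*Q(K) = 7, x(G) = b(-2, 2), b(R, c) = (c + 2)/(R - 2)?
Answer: 3357/29 ≈ 115.76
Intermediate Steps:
b(R, c) = (2 + c)/(-2 + R)
x(G) = -1 (x(G) = (2 + 2)/(-2 - 2) = 4/(-4) = -¼*4 = -1)
Q(K) = -7/3 (Q(K) = -⅓*7 = -7/3)
-373*(x(6*(-2 - 3)) + 16)/(-46 + Q(-5)) = -373*(-1 + 16)/(-46 - 7/3) = -5595/(-145/3) = -5595*(-3)/145 = -373*(-9/29) = 3357/29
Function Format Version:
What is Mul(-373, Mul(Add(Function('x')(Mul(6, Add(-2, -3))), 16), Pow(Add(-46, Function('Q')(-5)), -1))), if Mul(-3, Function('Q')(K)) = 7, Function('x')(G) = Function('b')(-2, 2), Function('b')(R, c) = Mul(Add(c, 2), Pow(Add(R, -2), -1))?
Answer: Rational(3357, 29) ≈ 115.76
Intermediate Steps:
Function('b')(R, c) = Mul(Pow(Add(-2, R), -1), Add(2, c)) (Function('b')(R, c) = Mul(Add(2, c), Pow(Add(-2, R), -1)) = Mul(Pow(Add(-2, R), -1), Add(2, c)))
Function('x')(G) = -1 (Function('x')(G) = Mul(Pow(Add(-2, -2), -1), Add(2, 2)) = Mul(Pow(-4, -1), 4) = Mul(Rational(-1, 4), 4) = -1)
Function('Q')(K) = Rational(-7, 3) (Function('Q')(K) = Mul(Rational(-1, 3), 7) = Rational(-7, 3))
Mul(-373, Mul(Add(Function('x')(Mul(6, Add(-2, -3))), 16), Pow(Add(-46, Function('Q')(-5)), -1))) = Mul(-373, Mul(Add(-1, 16), Pow(Add(-46, Rational(-7, 3)), -1))) = Mul(-373, Mul(15, Pow(Rational(-145, 3), -1))) = Mul(-373, Mul(15, Rational(-3, 145))) = Mul(-373, Rational(-9, 29)) = Rational(3357, 29)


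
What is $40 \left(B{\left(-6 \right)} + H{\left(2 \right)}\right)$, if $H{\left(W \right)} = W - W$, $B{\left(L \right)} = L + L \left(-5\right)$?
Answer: $960$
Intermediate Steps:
$B{\left(L \right)} = - 4 L$ ($B{\left(L \right)} = L - 5 L = - 4 L$)
$H{\left(W \right)} = 0$
$40 \left(B{\left(-6 \right)} + H{\left(2 \right)}\right) = 40 \left(\left(-4\right) \left(-6\right) + 0\right) = 40 \left(24 + 0\right) = 40 \cdot 24 = 960$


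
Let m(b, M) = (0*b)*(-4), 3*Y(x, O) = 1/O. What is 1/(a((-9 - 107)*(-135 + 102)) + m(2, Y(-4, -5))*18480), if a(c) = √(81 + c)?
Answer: √3909/3909 ≈ 0.015994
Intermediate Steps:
Y(x, O) = 1/(3*O)
m(b, M) = 0 (m(b, M) = 0*(-4) = 0)
1/(a((-9 - 107)*(-135 + 102)) + m(2, Y(-4, -5))*18480) = 1/(√(81 + (-9 - 107)*(-135 + 102)) + 0*18480) = 1/(√(81 - 116*(-33)) + 0) = 1/(√(81 + 3828) + 0) = 1/(√3909 + 0) = 1/(√3909) = √3909/3909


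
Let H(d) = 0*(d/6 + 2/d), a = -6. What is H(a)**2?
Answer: 0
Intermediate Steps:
H(d) = 0 (H(d) = 0*(d*(1/6) + 2/d) = 0*(d/6 + 2/d) = 0*(2/d + d/6) = 0)
H(a)**2 = 0**2 = 0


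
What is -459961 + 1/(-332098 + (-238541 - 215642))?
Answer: -361658595042/786281 ≈ -4.5996e+5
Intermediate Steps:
-459961 + 1/(-332098 + (-238541 - 215642)) = -459961 + 1/(-332098 - 454183) = -459961 + 1/(-786281) = -459961 - 1/786281 = -361658595042/786281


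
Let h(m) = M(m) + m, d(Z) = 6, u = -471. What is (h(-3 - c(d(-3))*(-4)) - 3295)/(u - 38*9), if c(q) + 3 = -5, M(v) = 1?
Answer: 3329/813 ≈ 4.0947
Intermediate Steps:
c(q) = -8 (c(q) = -3 - 5 = -8)
h(m) = 1 + m
(h(-3 - c(d(-3))*(-4)) - 3295)/(u - 38*9) = ((1 + (-3 - 1*(-8)*(-4))) - 3295)/(-471 - 38*9) = ((1 + (-3 + 8*(-4))) - 3295)/(-471 - 342) = ((1 + (-3 - 32)) - 3295)/(-813) = ((1 - 35) - 3295)*(-1/813) = (-34 - 3295)*(-1/813) = -3329*(-1/813) = 3329/813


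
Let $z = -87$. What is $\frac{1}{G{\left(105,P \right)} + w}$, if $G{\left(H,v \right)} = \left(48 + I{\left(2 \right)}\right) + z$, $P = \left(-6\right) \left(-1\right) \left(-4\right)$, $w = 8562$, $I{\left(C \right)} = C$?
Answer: $\frac{1}{8525} \approx 0.0001173$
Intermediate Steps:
$P = -24$ ($P = 6 \left(-4\right) = -24$)
$G{\left(H,v \right)} = -37$ ($G{\left(H,v \right)} = \left(48 + 2\right) - 87 = 50 - 87 = -37$)
$\frac{1}{G{\left(105,P \right)} + w} = \frac{1}{-37 + 8562} = \frac{1}{8525}$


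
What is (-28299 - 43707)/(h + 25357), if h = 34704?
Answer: -72006/60061 ≈ -1.1989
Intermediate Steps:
(-28299 - 43707)/(h + 25357) = (-28299 - 43707)/(34704 + 25357) = -72006/60061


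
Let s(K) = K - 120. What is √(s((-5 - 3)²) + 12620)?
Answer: 6*√349 ≈ 112.09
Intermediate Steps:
s(K) = -120 + K
√(s((-5 - 3)²) + 12620) = √((-120 + (-5 - 3)²) + 12620) = √((-120 + (-8)²) + 12620) = √((-120 + 64) + 12620) = √(-56 + 12620) = √12564 = 6*√349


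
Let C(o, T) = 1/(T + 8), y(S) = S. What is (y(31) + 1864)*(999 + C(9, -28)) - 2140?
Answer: 7563481/4 ≈ 1.8909e+6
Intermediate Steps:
C(o, T) = 1/(8 + T)
(y(31) + 1864)*(999 + C(9, -28)) - 2140 = (31 + 1864)*(999 + 1/(8 - 28)) - 2140 = 1895*(999 + 1/(-20)) - 2140 = 1895*(999 - 1/20) - 2140 = 1895*(19979/20) - 2140 = 7572041/4 - 2140 = 7563481/4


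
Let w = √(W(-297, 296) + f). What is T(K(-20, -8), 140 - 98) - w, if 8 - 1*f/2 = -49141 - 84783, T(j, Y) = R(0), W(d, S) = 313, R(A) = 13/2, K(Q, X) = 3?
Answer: 13/2 - 7*√5473 ≈ -511.36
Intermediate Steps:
R(A) = 13/2 (R(A) = 13*(½) = 13/2)
T(j, Y) = 13/2
f = 267864 (f = 16 - 2*(-49141 - 84783) = 16 - 2*(-133924) = 16 + 267848 = 267864)
w = 7*√5473 (w = √(313 + 267864) = √268177 = 7*√5473 ≈ 517.86)
T(K(-20, -8), 140 - 98) - w = 13/2 - 7*√5473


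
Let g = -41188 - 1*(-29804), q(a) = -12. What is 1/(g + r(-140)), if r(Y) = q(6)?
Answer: -1/11396 ≈ -8.7750e-5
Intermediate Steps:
r(Y) = -12
g = -11384 (g = -41188 + 29804 = -11384)
1/(g + r(-140)) = 1/(-11384 - 12) = 1/(-11396) = -1/11396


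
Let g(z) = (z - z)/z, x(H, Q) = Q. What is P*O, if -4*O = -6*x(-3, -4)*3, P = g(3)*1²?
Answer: 0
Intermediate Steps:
g(z) = 0 (g(z) = 0/z = 0)
P = 0 (P = 0*1² = 0*1 = 0)
O = -18 (O = -(-6*(-4))*3/4 = -6*3 = -¼*72 = -18)
P*O = 0*(-18) = 0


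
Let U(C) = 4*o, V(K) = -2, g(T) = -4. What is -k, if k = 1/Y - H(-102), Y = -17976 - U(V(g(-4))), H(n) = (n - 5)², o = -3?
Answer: 205669837/17964 ≈ 11449.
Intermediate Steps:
H(n) = (-5 + n)²
U(C) = -12 (U(C) = 4*(-3) = -12)
Y = -17964 (Y = -17976 - 1*(-12) = -17976 + 12 = -17964)
k = -205669837/17964 (k = 1/(-17964) - (-5 - 102)² = -1/17964 - 1*(-107)² = -1/17964 - 1*11449 = -1/17964 - 11449 = -205669837/17964 ≈ -11449.)
-k = -1*(-205669837/17964) = 205669837/17964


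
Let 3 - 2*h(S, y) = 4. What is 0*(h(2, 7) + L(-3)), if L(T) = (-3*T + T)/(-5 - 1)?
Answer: 0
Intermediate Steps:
h(S, y) = -1/2 (h(S, y) = 3/2 - 1/2*4 = 3/2 - 2 = -1/2)
L(T) = T/3 (L(T) = -2*T/(-6) = -2*T*(-1/6) = T/3)
0*(h(2, 7) + L(-3)) = 0*(-1/2 + (1/3)*(-3)) = 0*(-1/2 - 1) = 0*(-3/2) = 0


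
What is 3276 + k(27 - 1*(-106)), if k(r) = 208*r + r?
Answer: 31073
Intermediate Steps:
k(r) = 209*r
3276 + k(27 - 1*(-106)) = 3276 + 209*(27 - 1*(-106)) = 3276 + 209*(27 + 106) = 3276 + 209*133 = 3276 + 27797 = 31073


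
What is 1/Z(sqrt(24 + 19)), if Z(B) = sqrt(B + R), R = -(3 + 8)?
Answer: -I/sqrt(11 - sqrt(43)) ≈ -0.47444*I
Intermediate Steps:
R = -11 (R = -1*11 = -11)
Z(B) = sqrt(-11 + B) (Z(B) = sqrt(B - 11) = sqrt(-11 + B))
1/Z(sqrt(24 + 19)) = 1/(sqrt(-11 + sqrt(24 + 19))) = 1/(sqrt(-11 + sqrt(43))) = 1/sqrt(-11 + sqrt(43))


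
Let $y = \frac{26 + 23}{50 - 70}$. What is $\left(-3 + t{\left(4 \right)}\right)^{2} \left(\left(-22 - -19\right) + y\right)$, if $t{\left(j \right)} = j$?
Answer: $- \frac{109}{20} \approx -5.45$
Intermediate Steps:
$y = - \frac{49}{20}$ ($y = \frac{49}{-20} = 49 \left(- \frac{1}{20}\right) = - \frac{49}{20} \approx -2.45$)
$\left(-3 + t{\left(4 \right)}\right)^{2} \left(\left(-22 - -19\right) + y\right) = \left(-3 + 4\right)^{2} \left(\left(-22 - -19\right) - \frac{49}{20}\right) = 1^{2} \left(\left(-22 + 19\right) - \frac{49}{20}\right) = 1 \left(-3 - \frac{49}{20}\right) = 1 \left(- \frac{109}{20}\right) = - \frac{109}{20}$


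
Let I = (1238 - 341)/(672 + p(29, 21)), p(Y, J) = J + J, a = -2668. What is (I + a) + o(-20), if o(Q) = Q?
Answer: -639445/238 ≈ -2686.7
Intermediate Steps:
p(Y, J) = 2*J
I = 299/238 (I = (1238 - 341)/(672 + 2*21) = 897/(672 + 42) = 897/714 = 897*(1/714) = 299/238 ≈ 1.2563)
(I + a) + o(-20) = (299/238 - 2668) - 20 = -634685/238 - 20 = -639445/238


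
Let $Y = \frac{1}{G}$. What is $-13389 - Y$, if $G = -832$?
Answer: $- \frac{11139647}{832} \approx -13389.0$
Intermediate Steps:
$Y = - \frac{1}{832}$ ($Y = \frac{1}{-832} = - \frac{1}{832} \approx -0.0012019$)
$-13389 - Y = -13389 - - \frac{1}{832} = -13389 + \frac{1}{832} = - \frac{11139647}{832}$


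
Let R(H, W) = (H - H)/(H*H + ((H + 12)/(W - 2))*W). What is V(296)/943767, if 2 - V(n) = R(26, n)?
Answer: 2/943767 ≈ 2.1192e-6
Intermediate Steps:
R(H, W) = 0 (R(H, W) = 0/(H**2 + ((12 + H)/(-2 + W))*W) = 0/(H**2 + W*(12 + H)/(-2 + W)) = 0)
V(n) = 2 (V(n) = 2 - 1*0 = 2 + 0 = 2)
V(296)/943767 = 2/943767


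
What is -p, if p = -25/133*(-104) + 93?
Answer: -14969/133 ≈ -112.55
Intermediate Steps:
p = 14969/133 (p = -25*1/133*(-104) + 93 = -25/133*(-104) + 93 = 2600/133 + 93 = 14969/133 ≈ 112.55)
-p = -1*14969/133 = -14969/133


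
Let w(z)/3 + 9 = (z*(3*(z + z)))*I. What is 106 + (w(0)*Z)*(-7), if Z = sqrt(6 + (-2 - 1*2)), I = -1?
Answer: 106 + 189*sqrt(2) ≈ 373.29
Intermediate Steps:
w(z) = -27 - 18*z**2 (w(z) = -27 + 3*((z*(3*(z + z)))*(-1)) = -27 + 3*((z*(3*(2*z)))*(-1)) = -27 + 3*((z*(6*z))*(-1)) = -27 + 3*((6*z**2)*(-1)) = -27 + 3*(-6*z**2) = -27 - 18*z**2)
Z = sqrt(2) (Z = sqrt(6 + (-2 - 2)) = sqrt(6 - 4) = sqrt(2) ≈ 1.4142)
106 + (w(0)*Z)*(-7) = 106 + ((-27 - 18*0**2)*sqrt(2))*(-7) = 106 + ((-27 - 18*0)*sqrt(2))*(-7) = 106 + ((-27 + 0)*sqrt(2))*(-7) = 106 - 27*sqrt(2)*(-7) = 106 + 189*sqrt(2)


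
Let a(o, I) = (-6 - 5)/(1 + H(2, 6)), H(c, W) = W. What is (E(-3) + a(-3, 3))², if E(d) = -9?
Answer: 5476/49 ≈ 111.76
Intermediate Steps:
a(o, I) = -11/7 (a(o, I) = (-6 - 5)/(1 + 6) = -11/7)
(E(-3) + a(-3, 3))² = (-9 - 11/7)² = (-74/7)² = 5476/49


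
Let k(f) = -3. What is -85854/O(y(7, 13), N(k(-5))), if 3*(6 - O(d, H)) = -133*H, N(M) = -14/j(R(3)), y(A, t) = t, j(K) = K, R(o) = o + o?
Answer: 772686/877 ≈ 881.06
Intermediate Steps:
R(o) = 2*o
N(M) = -7/3 (N(M) = -14/(2*3) = -14/6 = -14*1/6 = -7/3)
O(d, H) = 6 + 133*H/3 (O(d, H) = 6 - (-133)*H/3 = 6 + 133*H/3)
-85854/O(y(7, 13), N(k(-5))) = -85854/(6 + (133/3)*(-7/3)) = -85854/(6 - 931/9) = -85854/(-877/9) = -85854*(-9/877) = 772686/877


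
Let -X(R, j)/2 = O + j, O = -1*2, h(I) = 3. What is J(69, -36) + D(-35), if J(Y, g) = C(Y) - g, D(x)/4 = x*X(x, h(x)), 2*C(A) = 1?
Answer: 633/2 ≈ 316.50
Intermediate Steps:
O = -2
C(A) = ½ (C(A) = (½)*1 = ½)
X(R, j) = 4 - 2*j (X(R, j) = -2*(-2 + j) = 4 - 2*j)
D(x) = -8*x (D(x) = 4*(x*(4 - 2*3)) = 4*(x*(4 - 6)) = 4*(x*(-2)) = 4*(-2*x) = -8*x)
J(Y, g) = ½ - g
J(69, -36) + D(-35) = (½ - 1*(-36)) - 8*(-35) = (½ + 36) + 280 = 73/2 + 280 = 633/2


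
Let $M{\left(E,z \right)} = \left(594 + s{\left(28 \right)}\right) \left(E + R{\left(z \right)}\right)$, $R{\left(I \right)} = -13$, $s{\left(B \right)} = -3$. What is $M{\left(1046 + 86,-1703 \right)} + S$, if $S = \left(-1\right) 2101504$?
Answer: $-1440175$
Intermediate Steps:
$S = -2101504$
$M{\left(E,z \right)} = -7683 + 591 E$ ($M{\left(E,z \right)} = \left(594 - 3\right) \left(E - 13\right) = 591 \left(-13 + E\right) = -7683 + 591 E$)
$M{\left(1046 + 86,-1703 \right)} + S = \left(-7683 + 591 \left(1046 + 86\right)\right) - 2101504 = \left(-7683 + 591 \cdot 1132\right) - 2101504 = \left(-7683 + 669012\right) - 2101504 = 661329 - 2101504 = -1440175$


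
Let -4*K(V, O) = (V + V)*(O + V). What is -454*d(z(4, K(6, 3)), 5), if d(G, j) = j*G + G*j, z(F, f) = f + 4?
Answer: 104420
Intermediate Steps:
K(V, O) = -V*(O + V)/2 (K(V, O) = -(V + V)*(O + V)/4 = -2*V*(O + V)/4 = -V*(O + V)/2)
z(F, f) = 4 + f
d(G, j) = 2*G*j (d(G, j) = G*j + G*j = 2*G*j)
-454*d(z(4, K(6, 3)), 5) = -908*(4 - ½*6*(3 + 6))*5 = -908*(4 - ½*6*9)*5 = -908*(4 - 27)*5 = -908*(-23)*5 = -454*(-230) = 104420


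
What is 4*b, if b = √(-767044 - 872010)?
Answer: 4*I*√1639054 ≈ 5121.0*I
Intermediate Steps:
b = I*√1639054 (b = √(-1639054) = I*√1639054 ≈ 1280.3*I)
4*b = 4*(I*√1639054) = 4*I*√1639054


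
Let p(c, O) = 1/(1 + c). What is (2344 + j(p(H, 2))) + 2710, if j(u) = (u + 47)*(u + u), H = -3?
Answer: 10015/2 ≈ 5007.5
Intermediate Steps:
j(u) = 2*u*(47 + u) (j(u) = (47 + u)*(2*u) = 2*u*(47 + u))
(2344 + j(p(H, 2))) + 2710 = (2344 + 2*(47 + 1/(1 - 3))/(1 - 3)) + 2710 = (2344 + 2*(47 + 1/(-2))/(-2)) + 2710 = (2344 + 2*(-1/2)*(47 - 1/2)) + 2710 = (2344 + 2*(-1/2)*(93/2)) + 2710 = (2344 - 93/2) + 2710 = 4595/2 + 2710 = 10015/2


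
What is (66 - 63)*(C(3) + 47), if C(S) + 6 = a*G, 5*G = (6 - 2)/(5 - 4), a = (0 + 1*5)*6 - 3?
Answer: 939/5 ≈ 187.80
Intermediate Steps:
a = 27 (a = (0 + 5)*6 - 3 = 5*6 - 3 = 30 - 3 = 27)
G = ⅘ (G = ((6 - 2)/(5 - 4))/5 = (4/1)/5 = (4*1)/5 = (⅕)*4 = ⅘ ≈ 0.80000)
C(S) = 78/5 (C(S) = -6 + 27*(⅘) = -6 + 108/5 = 78/5)
(66 - 63)*(C(3) + 47) = (66 - 63)*(78/5 + 47) = 3*(313/5) = 939/5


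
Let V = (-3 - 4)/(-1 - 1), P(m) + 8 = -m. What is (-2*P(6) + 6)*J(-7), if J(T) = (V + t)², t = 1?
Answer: 1377/2 ≈ 688.50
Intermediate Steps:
P(m) = -8 - m
V = 7/2 (V = -7/(-2) = -7*(-½) = 7/2 ≈ 3.5000)
J(T) = 81/4 (J(T) = (7/2 + 1)² = (9/2)² = 81/4)
(-2*P(6) + 6)*J(-7) = (-2*(-8 - 1*6) + 6)*(81/4) = (-2*(-8 - 6) + 6)*(81/4) = (-2*(-14) + 6)*(81/4) = (28 + 6)*(81/4) = 34*(81/4) = 1377/2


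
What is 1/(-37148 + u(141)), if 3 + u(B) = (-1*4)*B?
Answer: -1/37715 ≈ -2.6515e-5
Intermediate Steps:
u(B) = -3 - 4*B (u(B) = -3 + (-1*4)*B = -3 - 4*B)
1/(-37148 + u(141)) = 1/(-37148 + (-3 - 4*141)) = 1/(-37148 + (-3 - 564)) = 1/(-37148 - 567) = 1/(-37715) = -1/37715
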